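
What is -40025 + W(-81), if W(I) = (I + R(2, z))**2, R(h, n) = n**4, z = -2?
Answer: -35800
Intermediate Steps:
W(I) = (16 + I)**2 (W(I) = (I + (-2)**4)**2 = (I + 16)**2 = (16 + I)**2)
-40025 + W(-81) = -40025 + (16 - 81)**2 = -40025 + (-65)**2 = -40025 + 4225 = -35800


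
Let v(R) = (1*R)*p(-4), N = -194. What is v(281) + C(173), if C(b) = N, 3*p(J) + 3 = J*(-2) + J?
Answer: -301/3 ≈ -100.33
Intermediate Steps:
p(J) = -1 - J/3 (p(J) = -1 + (J*(-2) + J)/3 = -1 + (-2*J + J)/3 = -1 + (-J)/3 = -1 - J/3)
v(R) = R/3 (v(R) = (1*R)*(-1 - ⅓*(-4)) = R*(-1 + 4/3) = R*(⅓) = R/3)
C(b) = -194
v(281) + C(173) = (⅓)*281 - 194 = 281/3 - 194 = -301/3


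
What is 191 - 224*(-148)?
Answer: 33343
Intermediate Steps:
191 - 224*(-148) = 191 + 33152 = 33343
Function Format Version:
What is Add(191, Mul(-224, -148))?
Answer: 33343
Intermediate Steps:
Add(191, Mul(-224, -148)) = Add(191, 33152) = 33343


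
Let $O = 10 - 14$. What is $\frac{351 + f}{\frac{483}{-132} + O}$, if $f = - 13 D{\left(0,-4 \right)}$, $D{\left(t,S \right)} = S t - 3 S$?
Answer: $- \frac{8580}{337} \approx -25.46$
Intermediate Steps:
$O = -4$ ($O = 10 - 14 = -4$)
$D{\left(t,S \right)} = - 3 S + S t$
$f = -156$ ($f = - 13 \left(- 4 \left(-3 + 0\right)\right) = - 13 \left(\left(-4\right) \left(-3\right)\right) = \left(-13\right) 12 = -156$)
$\frac{351 + f}{\frac{483}{-132} + O} = \frac{351 - 156}{\frac{483}{-132} - 4} = \frac{195}{483 \left(- \frac{1}{132}\right) - 4} = \frac{195}{- \frac{161}{44} - 4} = \frac{195}{- \frac{337}{44}} = 195 \left(- \frac{44}{337}\right) = - \frac{8580}{337}$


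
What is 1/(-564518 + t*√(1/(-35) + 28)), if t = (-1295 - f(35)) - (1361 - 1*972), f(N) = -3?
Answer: -19758130/11151053611321 + 1681*√34265/11151053611321 ≈ -1.7440e-6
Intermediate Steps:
t = -1681 (t = (-1295 - 1*(-3)) - (1361 - 1*972) = (-1295 + 3) - (1361 - 972) = -1292 - 1*389 = -1292 - 389 = -1681)
1/(-564518 + t*√(1/(-35) + 28)) = 1/(-564518 - 1681*√(1/(-35) + 28)) = 1/(-564518 - 1681*√(-1/35 + 28)) = 1/(-564518 - 1681*√34265/35)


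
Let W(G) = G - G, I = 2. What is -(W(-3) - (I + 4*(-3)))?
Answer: -10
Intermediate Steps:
W(G) = 0
-(W(-3) - (I + 4*(-3))) = -(0 - (2 + 4*(-3))) = -(0 - (2 - 12)) = -(0 - 1*(-10)) = -(0 + 10) = -1*10 = -10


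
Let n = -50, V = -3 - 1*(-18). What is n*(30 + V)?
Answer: -2250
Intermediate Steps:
V = 15 (V = -3 + 18 = 15)
n*(30 + V) = -50*(30 + 15) = -50*45 = -2250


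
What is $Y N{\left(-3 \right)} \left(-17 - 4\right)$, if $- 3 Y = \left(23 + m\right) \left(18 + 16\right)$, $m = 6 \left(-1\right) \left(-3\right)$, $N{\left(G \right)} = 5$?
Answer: $48790$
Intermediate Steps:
$m = 18$ ($m = \left(-6\right) \left(-3\right) = 18$)
$Y = - \frac{1394}{3}$ ($Y = - \frac{\left(23 + 18\right) \left(18 + 16\right)}{3} = - \frac{41 \cdot 34}{3} = \left(- \frac{1}{3}\right) 1394 = - \frac{1394}{3} \approx -464.67$)
$Y N{\left(-3 \right)} \left(-17 - 4\right) = \left(- \frac{1394}{3}\right) 5 \left(-17 - 4\right) = - \frac{6970 \left(-17 - 4\right)}{3} = \left(- \frac{6970}{3}\right) \left(-21\right) = 48790$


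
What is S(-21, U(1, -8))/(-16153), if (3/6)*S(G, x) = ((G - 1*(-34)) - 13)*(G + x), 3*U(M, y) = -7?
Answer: 0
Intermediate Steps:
U(M, y) = -7/3 (U(M, y) = (⅓)*(-7) = -7/3)
S(G, x) = 2*(21 + G)*(G + x) (S(G, x) = 2*(((G - 1*(-34)) - 13)*(G + x)) = 2*(((G + 34) - 13)*(G + x)) = 2*(((34 + G) - 13)*(G + x)) = 2*((21 + G)*(G + x)) = 2*(21 + G)*(G + x))
S(-21, U(1, -8))/(-16153) = (2*(-21)² + 42*(-21) + 42*(-7/3) + 2*(-21)*(-7/3))/(-16153) = (2*441 - 882 - 98 + 98)*(-1/16153) = (882 - 882 - 98 + 98)*(-1/16153) = 0*(-1/16153) = 0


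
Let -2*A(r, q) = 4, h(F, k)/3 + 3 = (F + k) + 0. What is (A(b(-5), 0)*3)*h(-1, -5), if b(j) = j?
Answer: 162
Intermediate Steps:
h(F, k) = -9 + 3*F + 3*k (h(F, k) = -9 + 3*((F + k) + 0) = -9 + 3*(F + k) = -9 + (3*F + 3*k) = -9 + 3*F + 3*k)
A(r, q) = -2 (A(r, q) = -1/2*4 = -2)
(A(b(-5), 0)*3)*h(-1, -5) = (-2*3)*(-9 + 3*(-1) + 3*(-5)) = -6*(-9 - 3 - 15) = -6*(-27) = 162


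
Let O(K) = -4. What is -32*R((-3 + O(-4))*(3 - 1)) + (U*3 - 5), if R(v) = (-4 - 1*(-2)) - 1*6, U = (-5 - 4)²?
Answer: 494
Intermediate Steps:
U = 81 (U = (-9)² = 81)
R(v) = -8 (R(v) = (-4 + 2) - 6 = -2 - 6 = -8)
-32*R((-3 + O(-4))*(3 - 1)) + (U*3 - 5) = -32*(-8) + (81*3 - 5) = 256 + (243 - 5) = 256 + 238 = 494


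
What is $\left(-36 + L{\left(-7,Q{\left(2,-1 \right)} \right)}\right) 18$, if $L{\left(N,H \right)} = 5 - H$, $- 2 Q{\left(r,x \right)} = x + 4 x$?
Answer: $-603$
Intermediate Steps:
$Q{\left(r,x \right)} = - \frac{5 x}{2}$ ($Q{\left(r,x \right)} = - \frac{x + 4 x}{2} = - \frac{5 x}{2}$)
$\left(-36 + L{\left(-7,Q{\left(2,-1 \right)} \right)}\right) 18 = \left(-36 + \left(5 - \left(- \frac{5}{2}\right) \left(-1\right)\right)\right) 18 = \left(-36 + \left(5 - \frac{5}{2}\right)\right) 18 = \left(-36 + \frac{5}{2}\right) 18 = \left(- \frac{67}{2}\right) 18 = -603$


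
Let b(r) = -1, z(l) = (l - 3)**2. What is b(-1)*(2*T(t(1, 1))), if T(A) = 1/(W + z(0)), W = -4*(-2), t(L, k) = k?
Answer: -2/17 ≈ -0.11765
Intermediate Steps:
z(l) = (-3 + l)**2
W = 8
T(A) = 1/17 (T(A) = 1/(8 + (-3 + 0)**2) = 1/(8 + (-3)**2) = 1/(8 + 9) = 1/17)
b(-1)*(2*T(t(1, 1))) = -2/17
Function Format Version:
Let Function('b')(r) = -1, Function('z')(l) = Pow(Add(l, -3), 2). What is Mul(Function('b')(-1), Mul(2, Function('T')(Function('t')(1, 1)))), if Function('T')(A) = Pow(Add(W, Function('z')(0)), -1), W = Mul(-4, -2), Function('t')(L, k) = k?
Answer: Rational(-2, 17) ≈ -0.11765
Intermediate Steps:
Function('z')(l) = Pow(Add(-3, l), 2)
W = 8
Function('T')(A) = Rational(1, 17) (Function('T')(A) = Pow(Add(8, Pow(Add(-3, 0), 2)), -1) = Pow(Add(8, Pow(-3, 2)), -1) = Pow(Add(8, 9), -1) = Pow(17, -1) = Rational(1, 17))
Mul(Function('b')(-1), Mul(2, Function('T')(Function('t')(1, 1)))) = Mul(-1, Mul(2, Rational(1, 17))) = Mul(-1, Rational(2, 17)) = Rational(-2, 17)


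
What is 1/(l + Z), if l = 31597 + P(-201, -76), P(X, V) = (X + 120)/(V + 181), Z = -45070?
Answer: -35/471582 ≈ -7.4218e-5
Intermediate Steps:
P(X, V) = (120 + X)/(181 + V)
l = 1105868/35 (l = 31597 + (120 - 201)/(181 - 76) = 31597 - 81/105 = 31597 + (1/105)*(-81) = 31597 - 27/35 = 1105868/35 ≈ 31596.)
1/(l + Z) = 1/(1105868/35 - 45070) = 1/(-471582/35) = -35/471582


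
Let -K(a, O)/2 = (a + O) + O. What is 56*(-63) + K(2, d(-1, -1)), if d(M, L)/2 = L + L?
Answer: -3516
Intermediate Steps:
d(M, L) = 4*L (d(M, L) = 2*(L + L) = 2*(2*L) = 4*L)
K(a, O) = -4*O - 2*a (K(a, O) = -2*((a + O) + O) = -2*((O + a) + O) = -2*(a + 2*O) = -4*O - 2*a)
56*(-63) + K(2, d(-1, -1)) = 56*(-63) + (-16*(-1) - 2*2) = -3528 + (-4*(-4) - 4) = -3528 + (16 - 4) = -3528 + 12 = -3516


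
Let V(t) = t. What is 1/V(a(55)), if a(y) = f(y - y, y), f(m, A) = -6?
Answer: -1/6 ≈ -0.16667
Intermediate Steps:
a(y) = -6
1/V(a(55)) = 1/(-6) = -1/6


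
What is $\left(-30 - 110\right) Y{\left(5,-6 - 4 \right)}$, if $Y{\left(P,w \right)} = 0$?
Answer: $0$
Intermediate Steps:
$\left(-30 - 110\right) Y{\left(5,-6 - 4 \right)} = \left(-30 - 110\right) 0 = \left(-140\right) 0 = 0$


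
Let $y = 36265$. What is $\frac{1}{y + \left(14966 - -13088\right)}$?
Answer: $\frac{1}{64319} \approx 1.5547 \cdot 10^{-5}$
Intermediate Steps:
$\frac{1}{y + \left(14966 - -13088\right)} = \frac{1}{36265 + \left(14966 - -13088\right)} = \frac{1}{36265 + \left(14966 + 13088\right)} = \frac{1}{36265 + 28054} = \frac{1}{64319}$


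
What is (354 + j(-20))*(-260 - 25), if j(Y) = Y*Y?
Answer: -214890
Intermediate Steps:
j(Y) = Y²
(354 + j(-20))*(-260 - 25) = (354 + (-20)²)*(-260 - 25) = (354 + 400)*(-285) = 754*(-285) = -214890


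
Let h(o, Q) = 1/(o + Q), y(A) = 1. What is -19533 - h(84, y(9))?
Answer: -1660306/85 ≈ -19533.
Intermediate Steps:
h(o, Q) = 1/(Q + o)
-19533 - h(84, y(9)) = -19533 - 1/(1 + 84) = -19533 - 1/85 = -1660306/85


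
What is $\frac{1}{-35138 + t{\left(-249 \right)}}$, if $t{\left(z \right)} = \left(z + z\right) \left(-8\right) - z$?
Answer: $- \frac{1}{30905} \approx -3.2357 \cdot 10^{-5}$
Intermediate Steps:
$t{\left(z \right)} = - 17 z$ ($t{\left(z \right)} = 2 z \left(-8\right) - z = - 16 z - z = - 17 z$)
$\frac{1}{-35138 + t{\left(-249 \right)}} = \frac{1}{-35138 - -4233} = \frac{1}{-35138 + 4233} = \frac{1}{-30905} = - \frac{1}{30905}$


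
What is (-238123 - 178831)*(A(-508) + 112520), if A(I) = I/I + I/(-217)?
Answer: -10181001397010/217 ≈ -4.6917e+10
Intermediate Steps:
A(I) = 1 - I/217 (A(I) = 1 + I*(-1/217) = 1 - I/217)
(-238123 - 178831)*(A(-508) + 112520) = (-238123 - 178831)*((1 - 1/217*(-508)) + 112520) = -416954*((1 + 508/217) + 112520) = -416954*(725/217 + 112520) = -416954*24417565/217 = -10181001397010/217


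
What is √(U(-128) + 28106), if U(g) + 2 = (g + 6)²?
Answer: 2*√10747 ≈ 207.34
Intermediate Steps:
U(g) = -2 + (6 + g)² (U(g) = -2 + (g + 6)² = -2 + (6 + g)²)
√(U(-128) + 28106) = √((-2 + (6 - 128)²) + 28106) = √((-2 + (-122)²) + 28106) = √((-2 + 14884) + 28106) = √(14882 + 28106) = √42988 = 2*√10747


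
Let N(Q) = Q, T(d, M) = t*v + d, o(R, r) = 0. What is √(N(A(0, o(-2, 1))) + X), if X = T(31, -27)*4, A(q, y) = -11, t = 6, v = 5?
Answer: √233 ≈ 15.264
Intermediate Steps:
T(d, M) = 30 + d (T(d, M) = 6*5 + d = 30 + d)
X = 244 (X = (30 + 31)*4 = 61*4 = 244)
√(N(A(0, o(-2, 1))) + X) = √(-11 + 244) = √233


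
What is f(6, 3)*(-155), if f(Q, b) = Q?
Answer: -930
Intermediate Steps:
f(6, 3)*(-155) = 6*(-155) = -930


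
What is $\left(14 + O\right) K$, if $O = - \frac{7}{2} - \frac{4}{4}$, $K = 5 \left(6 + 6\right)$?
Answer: $570$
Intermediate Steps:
$K = 60$ ($K = 5 \cdot 12 = 60$)
$O = - \frac{9}{2}$ ($O = \left(-7\right) \frac{1}{2} - 1 = - \frac{7}{2} - 1 = - \frac{9}{2} \approx -4.5$)
$\left(14 + O\right) K = \left(14 - \frac{9}{2}\right) 60 = \frac{19}{2} \cdot 60 = 570$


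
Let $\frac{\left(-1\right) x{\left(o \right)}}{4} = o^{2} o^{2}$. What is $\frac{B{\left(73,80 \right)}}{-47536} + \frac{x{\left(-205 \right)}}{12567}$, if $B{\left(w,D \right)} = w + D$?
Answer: $- \frac{335813439162751}{597384912} \approx -5.6214 \cdot 10^{5}$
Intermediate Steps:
$B{\left(w,D \right)} = D + w$
$x{\left(o \right)} = - 4 o^{4}$ ($x{\left(o \right)} = - 4 o^{2} o^{2} = - 4 o^{4}$)
$\frac{B{\left(73,80 \right)}}{-47536} + \frac{x{\left(-205 \right)}}{12567} = \frac{80 + 73}{-47536} + \frac{\left(-4\right) \left(-205\right)^{4}}{12567} = 153 \left(- \frac{1}{47536}\right) + \left(-4\right) 1766100625 \cdot \frac{1}{12567} = - \frac{153}{47536} - \frac{7064402500}{12567} = - \frac{335813439162751}{597384912}$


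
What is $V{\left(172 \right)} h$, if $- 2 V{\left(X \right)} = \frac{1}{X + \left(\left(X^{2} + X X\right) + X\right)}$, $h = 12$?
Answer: $- \frac{3}{29756} \approx -0.00010082$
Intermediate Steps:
$V{\left(X \right)} = - \frac{1}{2 \left(2 X + 2 X^{2}\right)}$ ($V{\left(X \right)} = - \frac{1}{2 \left(X + \left(\left(X^{2} + X X\right) + X\right)\right)} = - \frac{1}{2 \left(X + \left(\left(X^{2} + X^{2}\right) + X\right)\right)} = - \frac{1}{2 \left(X + \left(2 X^{2} + X\right)\right)} = - \frac{1}{2 \left(X + \left(X + 2 X^{2}\right)\right)} = - \frac{1}{2 \left(2 X + 2 X^{2}\right)}$)
$V{\left(172 \right)} h = - \frac{1}{4 \cdot 172 \left(1 + 172\right)} 12 = \left(- \frac{1}{4}\right) \frac{1}{172} \cdot \frac{1}{173} \cdot 12 = \left(- \frac{1}{119024}\right) 12 = - \frac{3}{29756}$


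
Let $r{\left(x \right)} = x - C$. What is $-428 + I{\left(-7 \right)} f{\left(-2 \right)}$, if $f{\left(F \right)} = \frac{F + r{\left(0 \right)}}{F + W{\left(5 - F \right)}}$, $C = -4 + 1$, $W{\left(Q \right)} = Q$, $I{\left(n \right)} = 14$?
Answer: $- \frac{2126}{5} \approx -425.2$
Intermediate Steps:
$C = -3$
$r{\left(x \right)} = 3 + x$ ($r{\left(x \right)} = x - -3 = x + 3 = 3 + x$)
$f{\left(F \right)} = \frac{3}{5} + \frac{F}{5}$ ($f{\left(F \right)} = \frac{F + \left(3 + 0\right)}{F - \left(-5 + F\right)} = \frac{F + 3}{5} = \left(3 + F\right) \frac{1}{5} = \frac{3}{5} + \frac{F}{5}$)
$-428 + I{\left(-7 \right)} f{\left(-2 \right)} = -428 + 14 \left(\frac{3}{5} + \frac{1}{5} \left(-2\right)\right) = -428 + 14 \left(\frac{3}{5} - \frac{2}{5}\right) = -428 + 14 \cdot \frac{1}{5} = -428 + \frac{14}{5} = - \frac{2126}{5}$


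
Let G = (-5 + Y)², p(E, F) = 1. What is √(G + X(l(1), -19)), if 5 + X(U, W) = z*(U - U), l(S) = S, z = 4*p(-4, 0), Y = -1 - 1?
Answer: 2*√11 ≈ 6.6332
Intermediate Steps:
Y = -2
z = 4 (z = 4*1 = 4)
G = 49 (G = (-5 - 2)² = (-7)² = 49)
X(U, W) = -5 (X(U, W) = -5 + 4*(U - U) = -5 + 4*0 = -5 + 0 = -5)
√(G + X(l(1), -19)) = √(49 - 5) = √44 = 2*√11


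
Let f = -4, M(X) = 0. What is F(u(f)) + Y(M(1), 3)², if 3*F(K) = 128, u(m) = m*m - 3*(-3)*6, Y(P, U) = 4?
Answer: 176/3 ≈ 58.667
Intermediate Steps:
u(m) = 54 + m² (u(m) = m² + 9*6 = m² + 54 = 54 + m²)
F(K) = 128/3 (F(K) = (⅓)*128 = 128/3)
F(u(f)) + Y(M(1), 3)² = 128/3 + 4² = 128/3 + 16 = 176/3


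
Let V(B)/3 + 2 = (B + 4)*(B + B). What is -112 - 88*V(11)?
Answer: -86704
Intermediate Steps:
V(B) = -6 + 6*B*(4 + B) (V(B) = -6 + 3*((B + 4)*(B + B)) = -6 + 3*((4 + B)*(2*B)) = -6 + 3*(2*B*(4 + B)) = -6 + 6*B*(4 + B))
-112 - 88*V(11) = -112 - 88*(-6 + 6*11² + 24*11) = -112 - 88*(-6 + 6*121 + 264) = -112 - 88*(-6 + 726 + 264) = -112 - 88*984 = -112 - 86592 = -86704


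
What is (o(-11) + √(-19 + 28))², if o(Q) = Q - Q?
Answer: 9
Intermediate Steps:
o(Q) = 0
(o(-11) + √(-19 + 28))² = (0 + √(-19 + 28))² = (0 + √9)² = (0 + 3)² = 3² = 9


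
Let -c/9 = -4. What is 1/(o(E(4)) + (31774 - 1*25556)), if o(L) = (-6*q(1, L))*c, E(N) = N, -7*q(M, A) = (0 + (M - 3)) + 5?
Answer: 7/44174 ≈ 0.00015846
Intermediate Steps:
c = 36 (c = -9*(-4) = 36)
q(M, A) = -2/7 - M/7 (q(M, A) = -((0 + (M - 3)) + 5)/7 = -((0 + (-3 + M)) + 5)/7 = -((-3 + M) + 5)/7 = -(2 + M)/7 = -2/7 - M/7)
o(L) = 648/7 (o(L) = -6*(-2/7 - ⅐*1)*36 = -6*(-2/7 - ⅐)*36 = -6*(-3/7)*36 = (18/7)*36 = 648/7)
1/(o(E(4)) + (31774 - 1*25556)) = 1/(648/7 + (31774 - 1*25556)) = 1/(648/7 + (31774 - 25556)) = 1/(648/7 + 6218) = 1/(44174/7) = 7/44174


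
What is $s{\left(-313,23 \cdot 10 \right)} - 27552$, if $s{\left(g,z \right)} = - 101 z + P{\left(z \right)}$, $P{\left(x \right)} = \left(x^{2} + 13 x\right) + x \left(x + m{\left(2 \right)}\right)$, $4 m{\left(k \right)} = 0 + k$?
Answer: $58123$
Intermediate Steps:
$m{\left(k \right)} = \frac{k}{4}$ ($m{\left(k \right)} = \frac{0 + k}{4} = \frac{k}{4}$)
$P{\left(x \right)} = x^{2} + 13 x + x \left(\frac{1}{2} + x\right)$ ($P{\left(x \right)} = \left(x^{2} + 13 x\right) + x \left(x + \frac{1}{4} \cdot 2\right) = \left(x^{2} + 13 x\right) + x \left(x + \frac{1}{2}\right) = \left(x^{2} + 13 x\right) + x \left(\frac{1}{2} + x\right) = x^{2} + 13 x + x \left(\frac{1}{2} + x\right)$)
$s{\left(g,z \right)} = - 101 z + \frac{z \left(27 + 4 z\right)}{2}$
$s{\left(-313,23 \cdot 10 \right)} - 27552 = \frac{23 \cdot 10 \left(-175 + 4 \cdot 23 \cdot 10\right)}{2} - 27552 = \frac{1}{2} \cdot 230 \left(-175 + 4 \cdot 230\right) - 27552 = \frac{1}{2} \cdot 230 \left(-175 + 920\right) - 27552 = \frac{1}{2} \cdot 230 \cdot 745 - 27552 = 85675 - 27552 = 58123$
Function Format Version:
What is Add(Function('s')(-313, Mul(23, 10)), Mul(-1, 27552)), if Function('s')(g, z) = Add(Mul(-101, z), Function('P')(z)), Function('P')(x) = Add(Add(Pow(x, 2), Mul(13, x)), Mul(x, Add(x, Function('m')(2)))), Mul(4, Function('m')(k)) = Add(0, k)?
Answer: 58123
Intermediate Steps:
Function('m')(k) = Mul(Rational(1, 4), k) (Function('m')(k) = Mul(Rational(1, 4), Add(0, k)) = Mul(Rational(1, 4), k))
Function('P')(x) = Add(Pow(x, 2), Mul(13, x), Mul(x, Add(Rational(1, 2), x))) (Function('P')(x) = Add(Add(Pow(x, 2), Mul(13, x)), Mul(x, Add(x, Mul(Rational(1, 4), 2)))) = Add(Add(Pow(x, 2), Mul(13, x)), Mul(x, Add(x, Rational(1, 2)))) = Add(Add(Pow(x, 2), Mul(13, x)), Mul(x, Add(Rational(1, 2), x))) = Add(Pow(x, 2), Mul(13, x), Mul(x, Add(Rational(1, 2), x))))
Function('s')(g, z) = Add(Mul(-101, z), Mul(Rational(1, 2), z, Add(27, Mul(4, z))))
Add(Function('s')(-313, Mul(23, 10)), Mul(-1, 27552)) = Add(Mul(Rational(1, 2), Mul(23, 10), Add(-175, Mul(4, Mul(23, 10)))), Mul(-1, 27552)) = Add(Mul(Rational(1, 2), 230, Add(-175, Mul(4, 230))), -27552) = Add(Mul(Rational(1, 2), 230, Add(-175, 920)), -27552) = Add(Mul(Rational(1, 2), 230, 745), -27552) = Add(85675, -27552) = 58123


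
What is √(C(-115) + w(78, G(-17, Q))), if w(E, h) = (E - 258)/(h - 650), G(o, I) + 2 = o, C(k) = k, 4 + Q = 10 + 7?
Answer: I*√5705455/223 ≈ 10.711*I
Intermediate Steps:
Q = 13 (Q = -4 + (10 + 7) = -4 + 17 = 13)
G(o, I) = -2 + o
w(E, h) = (-258 + E)/(-650 + h)
√(C(-115) + w(78, G(-17, Q))) = √(-115 + (-258 + 78)/(-650 + (-2 - 17))) = √(-115 - 180/(-650 - 19)) = √(-115 - 180/(-669)) = √(-115 - 1/669*(-180)) = √(-115 + 60/223) = √(-25585/223) = I*√5705455/223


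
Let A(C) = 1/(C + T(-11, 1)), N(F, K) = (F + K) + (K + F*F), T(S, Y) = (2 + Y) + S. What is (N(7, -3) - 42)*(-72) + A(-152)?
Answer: -92161/160 ≈ -576.01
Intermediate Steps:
T(S, Y) = 2 + S + Y
N(F, K) = F + F² + 2*K (N(F, K) = (F + K) + (K + F²) = F + F² + 2*K)
A(C) = 1/(-8 + C) (A(C) = 1/(C + (2 - 11 + 1)) = 1/(C - 8) = 1/(-8 + C))
(N(7, -3) - 42)*(-72) + A(-152) = ((7 + 7² + 2*(-3)) - 42)*(-72) + 1/(-8 - 152) = ((7 + 49 - 6) - 42)*(-72) + 1/(-160) = (50 - 42)*(-72) - 1/160 = 8*(-72) - 1/160 = -576 - 1/160 = -92161/160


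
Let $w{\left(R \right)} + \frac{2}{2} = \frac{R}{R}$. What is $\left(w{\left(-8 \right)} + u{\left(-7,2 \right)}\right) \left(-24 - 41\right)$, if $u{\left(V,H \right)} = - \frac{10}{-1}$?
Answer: $-650$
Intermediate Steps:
$w{\left(R \right)} = 0$ ($w{\left(R \right)} = -1 + \frac{R}{R} = -1 + 1 = 0$)
$u{\left(V,H \right)} = 10$ ($u{\left(V,H \right)} = \left(-10\right) \left(-1\right) = 10$)
$\left(w{\left(-8 \right)} + u{\left(-7,2 \right)}\right) \left(-24 - 41\right) = \left(0 + 10\right) \left(-24 - 41\right) = 10 \left(-65\right) = -650$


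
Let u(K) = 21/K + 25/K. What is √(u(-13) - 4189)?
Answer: I*√708539/13 ≈ 64.75*I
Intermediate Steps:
u(K) = 46/K
√(u(-13) - 4189) = √(46/(-13) - 4189) = √(46*(-1/13) - 4189) = √(-46/13 - 4189) = √(-54503/13) = I*√708539/13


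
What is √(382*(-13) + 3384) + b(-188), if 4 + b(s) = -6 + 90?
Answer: 80 + I*√1582 ≈ 80.0 + 39.774*I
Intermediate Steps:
b(s) = 80 (b(s) = -4 + (-6 + 90) = -4 + 84 = 80)
√(382*(-13) + 3384) + b(-188) = √(382*(-13) + 3384) + 80 = √(-4966 + 3384) + 80 = √(-1582) + 80 = I*√1582 + 80 = 80 + I*√1582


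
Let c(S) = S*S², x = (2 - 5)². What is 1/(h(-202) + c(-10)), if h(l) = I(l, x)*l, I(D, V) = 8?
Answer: -1/2616 ≈ -0.00038226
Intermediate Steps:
x = 9 (x = (-3)² = 9)
h(l) = 8*l
c(S) = S³
1/(h(-202) + c(-10)) = 1/(8*(-202) + (-10)³) = 1/(-1616 - 1000) = 1/(-2616) = -1/2616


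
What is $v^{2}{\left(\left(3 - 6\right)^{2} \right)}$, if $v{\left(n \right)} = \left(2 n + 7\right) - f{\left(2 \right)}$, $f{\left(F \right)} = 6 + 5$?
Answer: $196$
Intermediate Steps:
$f{\left(F \right)} = 11$
$v{\left(n \right)} = -4 + 2 n$ ($v{\left(n \right)} = \left(2 n + 7\right) - 11 = \left(7 + 2 n\right) - 11 = -4 + 2 n$)
$v^{2}{\left(\left(3 - 6\right)^{2} \right)} = \left(-4 + 2 \left(3 - 6\right)^{2}\right)^{2} = \left(-4 + 2 \left(-3\right)^{2}\right)^{2} = \left(-4 + 2 \cdot 9\right)^{2} = \left(-4 + 18\right)^{2} = 14^{2} = 196$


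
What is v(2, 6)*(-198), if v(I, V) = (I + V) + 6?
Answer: -2772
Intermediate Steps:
v(I, V) = 6 + I + V
v(2, 6)*(-198) = (6 + 2 + 6)*(-198) = 14*(-198) = -2772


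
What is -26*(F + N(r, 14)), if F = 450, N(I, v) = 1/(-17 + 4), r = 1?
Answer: -11698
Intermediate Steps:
N(I, v) = -1/13 (N(I, v) = 1/(-13) = -1/13)
-26*(F + N(r, 14)) = -26*(450 - 1/13) = -26*5849/13 = -11698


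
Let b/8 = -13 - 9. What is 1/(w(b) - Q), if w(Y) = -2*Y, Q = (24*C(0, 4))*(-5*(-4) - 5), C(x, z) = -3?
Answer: 1/1432 ≈ 0.00069832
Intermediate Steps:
b = -176 (b = 8*(-13 - 9) = 8*(-22) = -176)
Q = -1080 (Q = (24*(-3))*(-5*(-4) - 5) = -72*(20 - 5) = -72*15 = -1080)
1/(w(b) - Q) = 1/(-2*(-176) - 1*(-1080)) = 1/(352 + 1080) = 1/1432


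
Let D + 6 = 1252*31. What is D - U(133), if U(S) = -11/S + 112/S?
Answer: 5161097/133 ≈ 38805.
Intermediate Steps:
D = 38806 (D = -6 + 1252*31 = -6 + 38812 = 38806)
U(S) = 101/S
D - U(133) = 38806 - 101/133 = 5161097/133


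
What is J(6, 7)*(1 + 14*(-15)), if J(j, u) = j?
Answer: -1254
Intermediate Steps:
J(6, 7)*(1 + 14*(-15)) = 6*(1 + 14*(-15)) = 6*(1 - 210) = 6*(-209) = -1254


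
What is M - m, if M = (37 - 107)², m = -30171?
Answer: 35071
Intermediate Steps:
M = 4900 (M = (-70)² = 4900)
M - m = 4900 - 1*(-30171) = 4900 + 30171 = 35071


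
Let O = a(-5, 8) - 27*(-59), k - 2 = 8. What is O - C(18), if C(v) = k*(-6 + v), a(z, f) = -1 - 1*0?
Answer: 1472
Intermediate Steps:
k = 10 (k = 2 + 8 = 10)
a(z, f) = -1 (a(z, f) = -1 + 0 = -1)
C(v) = -60 + 10*v (C(v) = 10*(-6 + v) = -60 + 10*v)
O = 1592 (O = -1 - 27*(-59) = -1 + 1593 = 1592)
O - C(18) = 1592 - (-60 + 10*18) = 1592 - (-60 + 180) = 1592 - 1*120 = 1592 - 120 = 1472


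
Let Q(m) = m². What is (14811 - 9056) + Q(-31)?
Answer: 6716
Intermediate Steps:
(14811 - 9056) + Q(-31) = (14811 - 9056) + (-31)² = 5755 + 961 = 6716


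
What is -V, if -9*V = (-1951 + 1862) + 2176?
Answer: 2087/9 ≈ 231.89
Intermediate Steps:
V = -2087/9 (V = -((-1951 + 1862) + 2176)/9 = -(-89 + 2176)/9 = -⅑*2087 = -2087/9 ≈ -231.89)
-V = -1*(-2087/9) = 2087/9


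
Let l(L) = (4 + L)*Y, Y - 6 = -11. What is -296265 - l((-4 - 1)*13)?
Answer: -296570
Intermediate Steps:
Y = -5 (Y = 6 - 11 = -5)
l(L) = -20 - 5*L (l(L) = (4 + L)*(-5) = -20 - 5*L)
-296265 - l((-4 - 1)*13) = -296265 - (-20 - 5*(-4 - 1)*13) = -296265 - (-20 - (-25)*13) = -296265 - (-20 - 5*(-65)) = -296265 - (-20 + 325) = -296265 - 1*305 = -296265 - 305 = -296570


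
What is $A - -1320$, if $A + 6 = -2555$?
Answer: $-1241$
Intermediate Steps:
$A = -2561$ ($A = -6 - 2555 = -2561$)
$A - -1320 = -2561 - -1320 = -2561 + 1320 = -1241$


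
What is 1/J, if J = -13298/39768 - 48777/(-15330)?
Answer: 50803620/144658783 ≈ 0.35120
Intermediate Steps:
J = 144658783/50803620 (J = -13298*1/39768 - 48777*(-1/15330) = -6649/19884 + 16259/5110 = 144658783/50803620 ≈ 2.8474)
1/J = 1/(144658783/50803620) = 50803620/144658783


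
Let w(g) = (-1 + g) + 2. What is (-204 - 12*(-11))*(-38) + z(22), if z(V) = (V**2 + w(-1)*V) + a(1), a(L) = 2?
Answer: 3222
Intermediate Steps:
w(g) = 1 + g
z(V) = 2 + V**2 (z(V) = (V**2 + (1 - 1)*V) + 2 = (V**2 + 0*V) + 2 = (V**2 + 0) + 2 = V**2 + 2 = 2 + V**2)
(-204 - 12*(-11))*(-38) + z(22) = (-204 - 12*(-11))*(-38) + (2 + 22**2) = (-204 - 1*(-132))*(-38) + (2 + 484) = (-204 + 132)*(-38) + 486 = -72*(-38) + 486 = 2736 + 486 = 3222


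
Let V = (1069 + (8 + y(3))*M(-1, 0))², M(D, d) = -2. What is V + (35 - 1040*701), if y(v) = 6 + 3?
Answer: 342220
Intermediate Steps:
y(v) = 9
V = 1071225 (V = (1069 + (8 + 9)*(-2))² = (1069 + 17*(-2))² = (1069 - 34)² = 1035² = 1071225)
V + (35 - 1040*701) = 1071225 + (35 - 1040*701) = 1071225 + (35 - 729040) = 1071225 - 729005 = 342220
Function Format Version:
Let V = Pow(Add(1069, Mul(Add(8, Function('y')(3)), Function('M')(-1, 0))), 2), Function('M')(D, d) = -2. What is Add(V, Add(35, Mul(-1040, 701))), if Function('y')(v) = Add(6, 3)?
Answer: 342220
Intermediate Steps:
Function('y')(v) = 9
V = 1071225 (V = Pow(Add(1069, Mul(Add(8, 9), -2)), 2) = Pow(Add(1069, Mul(17, -2)), 2) = Pow(Add(1069, -34), 2) = Pow(1035, 2) = 1071225)
Add(V, Add(35, Mul(-1040, 701))) = Add(1071225, Add(35, Mul(-1040, 701))) = Add(1071225, Add(35, -729040)) = Add(1071225, -729005) = 342220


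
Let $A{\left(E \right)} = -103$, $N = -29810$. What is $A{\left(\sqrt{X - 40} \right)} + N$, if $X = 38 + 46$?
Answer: $-29913$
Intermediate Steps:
$X = 84$
$A{\left(\sqrt{X - 40} \right)} + N = -103 - 29810 = -29913$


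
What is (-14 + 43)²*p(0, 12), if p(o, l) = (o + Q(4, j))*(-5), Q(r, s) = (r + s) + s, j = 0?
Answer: -16820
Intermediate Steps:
Q(r, s) = r + 2*s
p(o, l) = -20 - 5*o (p(o, l) = (o + (4 + 2*0))*(-5) = (o + (4 + 0))*(-5) = (o + 4)*(-5) = (4 + o)*(-5) = -20 - 5*o)
(-14 + 43)²*p(0, 12) = (-14 + 43)²*(-20 - 5*0) = 29²*(-20 + 0) = 841*(-20) = -16820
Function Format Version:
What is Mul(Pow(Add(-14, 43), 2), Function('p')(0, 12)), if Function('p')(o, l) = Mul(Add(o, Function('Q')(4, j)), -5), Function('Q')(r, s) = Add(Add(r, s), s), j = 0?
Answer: -16820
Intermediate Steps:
Function('Q')(r, s) = Add(r, Mul(2, s))
Function('p')(o, l) = Add(-20, Mul(-5, o)) (Function('p')(o, l) = Mul(Add(o, Add(4, Mul(2, 0))), -5) = Mul(Add(o, Add(4, 0)), -5) = Mul(Add(o, 4), -5) = Mul(Add(4, o), -5) = Add(-20, Mul(-5, o)))
Mul(Pow(Add(-14, 43), 2), Function('p')(0, 12)) = Mul(Pow(Add(-14, 43), 2), Add(-20, Mul(-5, 0))) = Mul(Pow(29, 2), Add(-20, 0)) = Mul(841, -20) = -16820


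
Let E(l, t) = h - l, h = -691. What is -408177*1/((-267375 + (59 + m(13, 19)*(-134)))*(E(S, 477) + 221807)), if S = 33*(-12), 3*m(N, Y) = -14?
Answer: 174933/25317935552 ≈ 6.9095e-6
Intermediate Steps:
m(N, Y) = -14/3 (m(N, Y) = (⅓)*(-14) = -14/3)
S = -396
E(l, t) = -691 - l
-408177*1/((-267375 + (59 + m(13, 19)*(-134)))*(E(S, 477) + 221807)) = -408177*1/((-267375 + (59 - 14/3*(-134)))*((-691 - 1*(-396)) + 221807)) = -408177*1/((-267375 + (59 + 1876/3))*((-691 + 396) + 221807)) = -408177*1/((-267375 + 2053/3)*(-295 + 221807)) = -408177/(221512*(-800072/3)) = -408177/(-177225548864/3) = -408177*(-3/177225548864) = 174933/25317935552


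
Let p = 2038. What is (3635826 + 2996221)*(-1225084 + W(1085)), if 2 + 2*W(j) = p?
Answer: -8118063243102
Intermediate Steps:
W(j) = 1018 (W(j) = -1 + (½)*2038 = -1 + 1019 = 1018)
(3635826 + 2996221)*(-1225084 + W(1085)) = (3635826 + 2996221)*(-1225084 + 1018) = 6632047*(-1224066) = -8118063243102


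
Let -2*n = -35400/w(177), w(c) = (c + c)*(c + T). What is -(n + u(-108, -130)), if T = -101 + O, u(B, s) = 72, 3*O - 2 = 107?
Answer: -24414/337 ≈ -72.445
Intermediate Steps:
O = 109/3 (O = 2/3 + (1/3)*107 = 2/3 + 107/3 = 109/3 ≈ 36.333)
T = -194/3 (T = -101 + 109/3 = -194/3 ≈ -64.667)
w(c) = 2*c*(-194/3 + c) (w(c) = (c + c)*(c - 194/3) = (2*c)*(-194/3 + c) = 2*c*(-194/3 + c))
n = 150/337 (n = -(-17700)/((2/3)*177*(-194 + 3*177)) = -(-17700)/((2/3)*177*(-194 + 531)) = -(-17700)/((2/3)*177*337) = -(-17700)/39766 = -1/2*(-300/337) = 150/337 ≈ 0.44510)
-(n + u(-108, -130)) = -(150/337 + 72) = -1*24414/337 = -24414/337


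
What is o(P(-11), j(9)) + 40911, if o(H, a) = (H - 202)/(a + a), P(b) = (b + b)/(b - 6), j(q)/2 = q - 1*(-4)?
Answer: 9040478/221 ≈ 40907.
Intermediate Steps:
j(q) = 8 + 2*q (j(q) = 2*(q - 1*(-4)) = 2*(q + 4) = 2*(4 + q) = 8 + 2*q)
P(b) = 2*b/(-6 + b) (P(b) = (2*b)/(-6 + b) = 2*b/(-6 + b))
o(H, a) = (-202 + H)/(2*a) (o(H, a) = (-202 + H)/((2*a)) = (-202 + H)*(1/(2*a)) = (-202 + H)/(2*a))
o(P(-11), j(9)) + 40911 = (-202 + 2*(-11)/(-6 - 11))/(2*(8 + 2*9)) + 40911 = (-202 + 2*(-11)/(-17))/(2*(8 + 18)) + 40911 = (1/2)*(-202 + 2*(-11)*(-1/17))/26 + 40911 = (1/2)*(1/26)*(-202 + 22/17) + 40911 = (1/2)*(1/26)*(-3412/17) + 40911 = -853/221 + 40911 = 9040478/221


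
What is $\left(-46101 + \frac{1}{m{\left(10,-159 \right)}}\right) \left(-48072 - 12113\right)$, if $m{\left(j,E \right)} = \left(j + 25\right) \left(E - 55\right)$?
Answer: $\frac{4156333862167}{1498} \approx 2.7746 \cdot 10^{9}$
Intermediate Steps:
$m{\left(j,E \right)} = \left(-55 + E\right) \left(25 + j\right)$ ($m{\left(j,E \right)} = \left(25 + j\right) \left(-55 + E\right) = \left(-55 + E\right) \left(25 + j\right)$)
$\left(-46101 + \frac{1}{m{\left(10,-159 \right)}}\right) \left(-48072 - 12113\right) = \left(-46101 + \frac{1}{-1375 - 550 + 25 \left(-159\right) - 1590}\right) \left(-48072 - 12113\right) = \left(-46101 + \frac{1}{-1375 - 550 - 3975 - 1590}\right) \left(-48072 + \left(-13370 + 1257\right)\right) = \left(-46101 + \frac{1}{-7490}\right) \left(-48072 - 12113\right) = \left(-46101 - \frac{1}{7490}\right) \left(-60185\right) = \left(- \frac{345296491}{7490}\right) \left(-60185\right) = \frac{4156333862167}{1498}$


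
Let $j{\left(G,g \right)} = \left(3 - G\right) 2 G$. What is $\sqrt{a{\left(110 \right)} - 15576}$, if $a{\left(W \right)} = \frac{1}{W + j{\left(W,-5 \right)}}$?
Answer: $\frac{i \sqrt{8550677305830}}{23430} \approx 124.8 i$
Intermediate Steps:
$j{\left(G,g \right)} = G \left(6 - 2 G\right)$ ($j{\left(G,g \right)} = \left(6 - 2 G\right) G = G \left(6 - 2 G\right)$)
$a{\left(W \right)} = \frac{1}{W + 2 W \left(3 - W\right)}$
$\sqrt{a{\left(110 \right)} - 15576} = \sqrt{- \frac{1}{110 \left(-7 + 2 \cdot 110\right)} - 15576} = \sqrt{\left(-1\right) \frac{1}{110} \frac{1}{-7 + 220} - 15576} = \sqrt{\left(-1\right) \frac{1}{110} \cdot \frac{1}{213} - 15576} = \sqrt{- \frac{1}{23430} - 15576} = \sqrt{- \frac{364945681}{23430}} = \frac{i \sqrt{8550677305830}}{23430}$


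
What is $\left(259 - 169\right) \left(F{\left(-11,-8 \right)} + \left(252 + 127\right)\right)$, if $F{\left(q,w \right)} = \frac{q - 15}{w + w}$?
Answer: $\frac{137025}{4} \approx 34256.0$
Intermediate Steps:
$F{\left(q,w \right)} = \frac{-15 + q}{2 w}$
$\left(259 - 169\right) \left(F{\left(-11,-8 \right)} + \left(252 + 127\right)\right) = \left(259 - 169\right) \left(\frac{-15 - 11}{2 \left(-8\right)} + \left(252 + 127\right)\right) = 90 \left(\frac{1}{2} \left(- \frac{1}{8}\right) \left(-26\right) + 379\right) = 90 \left(\frac{13}{8} + 379\right) = 90 \cdot \frac{3045}{8} = \frac{137025}{4}$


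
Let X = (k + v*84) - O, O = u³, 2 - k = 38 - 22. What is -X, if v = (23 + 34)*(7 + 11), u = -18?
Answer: -92002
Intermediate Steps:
k = -14 (k = 2 - (38 - 22) = 2 - 1*16 = 2 - 16 = -14)
v = 1026 (v = 57*18 = 1026)
O = -5832 (O = (-18)³ = -5832)
X = 92002 (X = (-14 + 1026*84) - 1*(-5832) = (-14 + 86184) + 5832 = 86170 + 5832 = 92002)
-X = -1*92002 = -92002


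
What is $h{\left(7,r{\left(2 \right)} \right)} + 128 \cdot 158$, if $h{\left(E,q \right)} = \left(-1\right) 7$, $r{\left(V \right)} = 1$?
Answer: $20217$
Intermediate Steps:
$h{\left(E,q \right)} = -7$
$h{\left(7,r{\left(2 \right)} \right)} + 128 \cdot 158 = -7 + 128 \cdot 158 = -7 + 20224 = 20217$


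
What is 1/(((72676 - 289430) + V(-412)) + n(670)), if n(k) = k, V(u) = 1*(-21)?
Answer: -1/216105 ≈ -4.6274e-6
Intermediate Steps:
V(u) = -21
1/(((72676 - 289430) + V(-412)) + n(670)) = 1/(((72676 - 289430) - 21) + 670) = 1/((-216754 - 21) + 670) = 1/(-216775 + 670) = 1/(-216105) = -1/216105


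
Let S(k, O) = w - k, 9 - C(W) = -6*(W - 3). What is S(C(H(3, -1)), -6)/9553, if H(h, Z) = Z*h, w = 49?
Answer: 76/9553 ≈ 0.0079556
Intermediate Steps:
C(W) = -9 + 6*W (C(W) = 9 - (-6)*(W - 3) = 9 - (-6)*(-3 + W) = 9 - (18 - 6*W) = 9 + (-18 + 6*W) = -9 + 6*W)
S(k, O) = 49 - k
S(C(H(3, -1)), -6)/9553 = (49 - (-9 + 6*(-1*3)))/9553 = (49 - (-9 + 6*(-3)))*(1/9553) = (49 - (-9 - 18))*(1/9553) = (49 - 1*(-27))*(1/9553) = (49 + 27)*(1/9553) = 76*(1/9553) = 76/9553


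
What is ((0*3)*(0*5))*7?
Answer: 0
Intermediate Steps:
((0*3)*(0*5))*7 = (0*0)*7 = 0*7 = 0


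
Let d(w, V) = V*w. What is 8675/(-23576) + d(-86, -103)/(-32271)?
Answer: -488787133/760821096 ≈ -0.64245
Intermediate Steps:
8675/(-23576) + d(-86, -103)/(-32271) = 8675/(-23576) - 103*(-86)/(-32271) = 8675*(-1/23576) + 8858*(-1/32271) = -8675/23576 - 8858/32271 = -488787133/760821096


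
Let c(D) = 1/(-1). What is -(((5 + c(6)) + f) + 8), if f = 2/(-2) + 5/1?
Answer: -16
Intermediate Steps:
f = 4 (f = 2*(-½) + 5*1 = -1 + 5 = 4)
c(D) = -1
-(((5 + c(6)) + f) + 8) = -(((5 - 1) + 4) + 8) = -((4 + 4) + 8) = -(8 + 8) = -1*16 = -16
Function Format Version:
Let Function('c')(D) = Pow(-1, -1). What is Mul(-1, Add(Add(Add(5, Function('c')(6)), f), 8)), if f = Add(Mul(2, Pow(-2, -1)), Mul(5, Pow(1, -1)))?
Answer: -16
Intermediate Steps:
f = 4 (f = Add(Mul(2, Rational(-1, 2)), Mul(5, 1)) = Add(-1, 5) = 4)
Function('c')(D) = -1
Mul(-1, Add(Add(Add(5, Function('c')(6)), f), 8)) = Mul(-1, Add(Add(Add(5, -1), 4), 8)) = Mul(-1, Add(Add(4, 4), 8)) = Mul(-1, Add(8, 8)) = Mul(-1, 16) = -16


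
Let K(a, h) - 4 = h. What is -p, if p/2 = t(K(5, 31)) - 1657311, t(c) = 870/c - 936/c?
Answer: 116011902/35 ≈ 3.3146e+6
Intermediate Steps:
K(a, h) = 4 + h
t(c) = -66/c
p = -116011902/35 (p = 2*(-66/(4 + 31) - 1657311) = 2*(-66/35 - 1657311) = 2*(-58005951/35) = -116011902/35 ≈ -3.3146e+6)
-p = -1*(-116011902/35) = 116011902/35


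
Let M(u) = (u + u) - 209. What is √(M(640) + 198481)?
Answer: 8*√3118 ≈ 446.71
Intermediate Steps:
M(u) = -209 + 2*u (M(u) = 2*u - 209 = -209 + 2*u)
√(M(640) + 198481) = √((-209 + 2*640) + 198481) = √((-209 + 1280) + 198481) = √(1071 + 198481) = √199552 = 8*√3118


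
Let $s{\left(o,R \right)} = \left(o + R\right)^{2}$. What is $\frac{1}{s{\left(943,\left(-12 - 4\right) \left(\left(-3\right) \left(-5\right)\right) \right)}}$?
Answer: $\frac{1}{494209} \approx 2.0234 \cdot 10^{-6}$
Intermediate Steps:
$s{\left(o,R \right)} = \left(R + o\right)^{2}$
$\frac{1}{s{\left(943,\left(-12 - 4\right) \left(\left(-3\right) \left(-5\right)\right) \right)}} = \frac{1}{\left(\left(-12 - 4\right) \left(\left(-3\right) \left(-5\right)\right) + 943\right)^{2}} = \frac{1}{\left(\left(-16\right) 15 + 943\right)^{2}} = \frac{1}{\left(-240 + 943\right)^{2}} = \frac{1}{703^{2}} = \frac{1}{494209}$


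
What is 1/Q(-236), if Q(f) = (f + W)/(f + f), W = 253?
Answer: -472/17 ≈ -27.765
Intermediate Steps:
Q(f) = (253 + f)/(2*f) (Q(f) = (f + 253)/(f + f) = (253 + f)/((2*f)) = (253 + f)*(1/(2*f)) = (253 + f)/(2*f))
1/Q(-236) = 1/((½)*(253 - 236)/(-236)) = 1/((½)*(-1/236)*17) = 1/(-17/472) = -472/17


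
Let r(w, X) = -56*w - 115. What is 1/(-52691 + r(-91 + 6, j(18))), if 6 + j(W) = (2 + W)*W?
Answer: -1/48046 ≈ -2.0813e-5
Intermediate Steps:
j(W) = -6 + W*(2 + W) (j(W) = -6 + (2 + W)*W = -6 + W*(2 + W))
r(w, X) = -115 - 56*w
1/(-52691 + r(-91 + 6, j(18))) = 1/(-52691 + (-115 - 56*(-91 + 6))) = 1/(-52691 + (-115 - 56*(-85))) = 1/(-52691 + (-115 + 4760)) = 1/(-52691 + 4645) = 1/(-48046) = -1/48046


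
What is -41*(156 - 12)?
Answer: -5904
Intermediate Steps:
-41*(156 - 12) = -41*144 = -1*5904 = -5904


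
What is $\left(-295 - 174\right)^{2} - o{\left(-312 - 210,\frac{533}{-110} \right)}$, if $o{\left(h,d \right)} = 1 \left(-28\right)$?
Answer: $219989$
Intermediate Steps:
$o{\left(h,d \right)} = -28$
$\left(-295 - 174\right)^{2} - o{\left(-312 - 210,\frac{533}{-110} \right)} = \left(-295 - 174\right)^{2} - -28 = \left(-469\right)^{2} + 28 = 219961 + 28 = 219989$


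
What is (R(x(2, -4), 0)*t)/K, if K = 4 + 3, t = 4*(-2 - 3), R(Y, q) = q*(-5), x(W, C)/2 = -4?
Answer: 0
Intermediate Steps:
x(W, C) = -8 (x(W, C) = 2*(-4) = -8)
R(Y, q) = -5*q
t = -20 (t = 4*(-5) = -20)
K = 7
(R(x(2, -4), 0)*t)/K = (-5*0*(-20))/7 = (0*(-20))*(⅐) = 0*(⅐) = 0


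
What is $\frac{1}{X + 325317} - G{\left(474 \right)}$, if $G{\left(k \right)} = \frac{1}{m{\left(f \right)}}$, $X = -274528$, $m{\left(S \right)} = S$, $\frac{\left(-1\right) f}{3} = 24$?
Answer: $\frac{50861}{3656808} \approx 0.013909$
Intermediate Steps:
$f = -72$ ($f = \left(-3\right) 24 = -72$)
$G{\left(k \right)} = - \frac{1}{72}$ ($G{\left(k \right)} = \frac{1}{-72} = - \frac{1}{72}$)
$\frac{1}{X + 325317} - G{\left(474 \right)} = \frac{1}{-274528 + 325317} - - \frac{1}{72} = \frac{1}{50789} + \frac{1}{72} = \frac{50861}{3656808}$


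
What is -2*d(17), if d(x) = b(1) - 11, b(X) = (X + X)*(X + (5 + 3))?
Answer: -14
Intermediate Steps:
b(X) = 2*X*(8 + X) (b(X) = (2*X)*(X + 8) = (2*X)*(8 + X) = 2*X*(8 + X))
d(x) = 7 (d(x) = 2*1*(8 + 1) - 11 = 2*1*9 - 11 = 18 - 11 = 7)
-2*d(17) = -2*7 = -14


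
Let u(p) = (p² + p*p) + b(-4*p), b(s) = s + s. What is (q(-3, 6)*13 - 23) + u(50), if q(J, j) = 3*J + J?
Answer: 4421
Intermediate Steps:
q(J, j) = 4*J
b(s) = 2*s
u(p) = -8*p + 2*p² (u(p) = (p² + p*p) + 2*(-4*p) = (p² + p²) - 8*p = 2*p² - 8*p = -8*p + 2*p²)
(q(-3, 6)*13 - 23) + u(50) = ((4*(-3))*13 - 23) + 2*50*(-4 + 50) = (-12*13 - 23) + 2*50*46 = (-156 - 23) + 4600 = -179 + 4600 = 4421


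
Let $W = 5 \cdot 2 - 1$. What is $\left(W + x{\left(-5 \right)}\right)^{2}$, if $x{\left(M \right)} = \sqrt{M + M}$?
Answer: $\left(9 + i \sqrt{10}\right)^{2} \approx 71.0 + 56.921 i$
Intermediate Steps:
$W = 9$ ($W = 10 - 1 = 9$)
$x{\left(M \right)} = \sqrt{2} \sqrt{M}$ ($x{\left(M \right)} = \sqrt{2 M} = \sqrt{2} \sqrt{M}$)
$\left(W + x{\left(-5 \right)}\right)^{2} = \left(9 + \sqrt{2} \sqrt{-5}\right)^{2} = \left(9 + \sqrt{2} i \sqrt{5}\right)^{2} = \left(9 + i \sqrt{10}\right)^{2}$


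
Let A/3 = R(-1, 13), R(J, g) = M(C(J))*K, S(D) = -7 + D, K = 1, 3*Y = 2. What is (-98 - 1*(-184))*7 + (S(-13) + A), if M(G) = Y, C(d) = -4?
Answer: 584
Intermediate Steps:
Y = ⅔ (Y = (⅓)*2 = ⅔ ≈ 0.66667)
M(G) = ⅔
R(J, g) = ⅔ (R(J, g) = (⅔)*1 = ⅔)
A = 2 (A = 3*(⅔) = 2)
(-98 - 1*(-184))*7 + (S(-13) + A) = (-98 - 1*(-184))*7 + ((-7 - 13) + 2) = (-98 + 184)*7 + (-20 + 2) = 86*7 - 18 = 602 - 18 = 584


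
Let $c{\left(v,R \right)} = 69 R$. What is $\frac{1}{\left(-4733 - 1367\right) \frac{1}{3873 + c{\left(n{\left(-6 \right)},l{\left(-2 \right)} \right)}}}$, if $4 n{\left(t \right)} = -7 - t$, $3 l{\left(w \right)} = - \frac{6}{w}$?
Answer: $- \frac{1971}{3050} \approx -0.64623$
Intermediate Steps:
$l{\left(w \right)} = - \frac{2}{w}$ ($l{\left(w \right)} = \frac{\left(-6\right) \frac{1}{w}}{3} = - \frac{2}{w}$)
$n{\left(t \right)} = - \frac{7}{4} - \frac{t}{4}$ ($n{\left(t \right)} = \frac{-7 - t}{4} = - \frac{7}{4} - \frac{t}{4}$)
$\frac{1}{\left(-4733 - 1367\right) \frac{1}{3873 + c{\left(n{\left(-6 \right)},l{\left(-2 \right)} \right)}}} = \frac{1}{\left(-4733 - 1367\right) \frac{1}{3873 + 69 \left(- \frac{2}{-2}\right)}} = \frac{1}{\left(-6100\right) \frac{1}{3873 + 69 \left(\left(-2\right) \left(- \frac{1}{2}\right)\right)}} = \frac{1}{\left(-6100\right) \frac{1}{3873 + 69 \cdot 1}} = \frac{1}{\left(-6100\right) \frac{1}{3873 + 69}} = \frac{1}{\left(-6100\right) \frac{1}{3942}} = \frac{1}{- \frac{3050}{1971}} = - \frac{1971}{3050}$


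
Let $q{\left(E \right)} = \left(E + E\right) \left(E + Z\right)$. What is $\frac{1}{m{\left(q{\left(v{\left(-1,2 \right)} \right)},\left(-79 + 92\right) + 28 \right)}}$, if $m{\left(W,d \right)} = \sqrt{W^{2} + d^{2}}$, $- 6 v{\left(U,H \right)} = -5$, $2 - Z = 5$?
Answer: $\frac{18 \sqrt{548869}}{548869} \approx 0.024296$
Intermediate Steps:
$Z = -3$ ($Z = 2 - 5 = -3$)
$v{\left(U,H \right)} = \frac{5}{6}$ ($v{\left(U,H \right)} = \left(- \frac{1}{6}\right) \left(-5\right) = \frac{5}{6}$)
$q{\left(E \right)} = 2 E \left(-3 + E\right)$ ($q{\left(E \right)} = \left(E + E\right) \left(E - 3\right) = 2 E \left(-3 + E\right)$)
$\frac{1}{m{\left(q{\left(v{\left(-1,2 \right)} \right)},\left(-79 + 92\right) + 28 \right)}} = \frac{1}{\sqrt{\left(2 \cdot \frac{5}{6} \left(-3 + \frac{5}{6}\right)\right)^{2} + \left(\left(-79 + 92\right) + 28\right)^{2}}} = \frac{1}{\sqrt{\left(2 \cdot \frac{5}{6} \left(- \frac{13}{6}\right)\right)^{2} + \left(13 + 28\right)^{2}}} = \frac{1}{\sqrt{\left(- \frac{65}{18}\right)^{2} + 41^{2}}} = \frac{1}{\sqrt{\frac{4225}{324} + 1681}} = \frac{1}{\sqrt{\frac{548869}{324}}} = \frac{1}{\frac{1}{18} \sqrt{548869}} = \frac{18 \sqrt{548869}}{548869}$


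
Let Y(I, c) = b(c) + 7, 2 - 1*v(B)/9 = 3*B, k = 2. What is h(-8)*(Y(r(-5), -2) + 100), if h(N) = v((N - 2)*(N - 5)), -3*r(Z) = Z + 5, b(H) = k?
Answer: -380628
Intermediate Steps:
b(H) = 2
r(Z) = -5/3 - Z/3 (r(Z) = -(Z + 5)/3 = -(5 + Z)/3 = -5/3 - Z/3)
v(B) = 18 - 27*B
Y(I, c) = 9 (Y(I, c) = 2 + 7 = 9)
h(N) = 18 - 27*(-5 + N)*(-2 + N) (h(N) = 18 - 27*(N - 2)*(N - 5) = 18 - 27*(-2 + N)*(-5 + N) = 18 - 27*(-5 + N)*(-2 + N))
h(-8)*(Y(r(-5), -2) + 100) = (-252 - 27*(-8)² + 189*(-8))*(9 + 100) = (-252 - 27*64 - 1512)*109 = (-252 - 1728 - 1512)*109 = -3492*109 = -380628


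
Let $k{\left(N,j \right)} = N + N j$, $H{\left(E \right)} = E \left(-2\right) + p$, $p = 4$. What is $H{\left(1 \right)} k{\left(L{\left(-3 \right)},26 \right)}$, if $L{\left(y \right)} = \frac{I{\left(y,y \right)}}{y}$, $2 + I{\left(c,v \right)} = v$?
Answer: $90$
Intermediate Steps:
$H{\left(E \right)} = 4 - 2 E$ ($H{\left(E \right)} = E \left(-2\right) + 4 = - 2 E + 4 = 4 - 2 E$)
$I{\left(c,v \right)} = -2 + v$
$L{\left(y \right)} = \frac{-2 + y}{y}$
$H{\left(1 \right)} k{\left(L{\left(-3 \right)},26 \right)} = \left(4 - 2\right) \frac{-2 - 3}{-3} \left(1 + 26\right) = \left(4 - 2\right) \left(- \frac{1}{3}\right) \left(-5\right) 27 = 2 \cdot \frac{5}{3} \cdot 27 = 2 \cdot 45 = 90$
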